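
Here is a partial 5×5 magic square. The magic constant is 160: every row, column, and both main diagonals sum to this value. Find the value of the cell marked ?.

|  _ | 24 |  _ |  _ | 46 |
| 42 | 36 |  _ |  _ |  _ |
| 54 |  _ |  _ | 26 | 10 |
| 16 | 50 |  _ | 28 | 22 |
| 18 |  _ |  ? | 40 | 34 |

The remaining cell in row 4 is (4,3) = 160 − 116 = 44.
Column 1: 42 + 54 + 16 + 18 + ? = 160, so (1,1) = 30.
Using column 5: 46 + 10 + 22 + 34 + ? → (2,5) = 160 − 112 = 48.
Using main diagonal: 30 + 36 + 28 + 34 + ? → (3,3) = 160 − 128 = 32.
From anti-diagonal, 160 − (46 + 32 + 50 + 18) gives (2,4) = 14.
The remaining cell in row 2 is (2,3) = 160 − 140 = 20.
Row 3: 54 + 32 + 26 + 10 + ? = 160, so (3,2) = 38.
Using column 2: 24 + 36 + 38 + 50 + ? → (5,2) = 160 − 148 = 12.
Column 4: 14 + 26 + 28 + 40 + ? = 160, so (1,4) = 52.
Row 1 must total 160; the given cells sum to 152, so (1,3) = 8.
The remaining cell in row 5 is (5,3) = 160 − 104 = 56.

56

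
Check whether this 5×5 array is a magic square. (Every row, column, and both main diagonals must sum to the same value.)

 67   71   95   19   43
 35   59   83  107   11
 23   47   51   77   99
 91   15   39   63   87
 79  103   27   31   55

Row 1: 67 + 71 + 95 + 19 + 43 = 295.
Row 2: 35 + 59 + 83 + 107 + 11 = 295.
Row 3: 23 + 47 + 51 + 77 + 99 = 297.
Row 4: 91 + 15 + 39 + 63 + 87 = 295.
Row 5: 79 + 103 + 27 + 31 + 55 = 295.
Column 1: 67 + 35 + 23 + 91 + 79 = 295.
Column 2: 71 + 59 + 47 + 15 + 103 = 295.
Column 3: 95 + 83 + 51 + 39 + 27 = 295.
Column 4: 19 + 107 + 77 + 63 + 31 = 297.
Column 5: 43 + 11 + 99 + 87 + 55 = 295.
Main diagonal: 67 + 59 + 51 + 63 + 55 = 295.
Anti-diagonal: 43 + 107 + 51 + 15 + 79 = 295.

No — column 4 sums to 297 but anti-diagonal sums to 295.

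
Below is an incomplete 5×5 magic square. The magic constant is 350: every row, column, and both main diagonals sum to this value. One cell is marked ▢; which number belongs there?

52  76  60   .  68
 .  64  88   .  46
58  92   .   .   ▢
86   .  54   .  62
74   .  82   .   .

84

From row 1, 350 − (52 + 76 + 60 + 68) gives (1,4) = 94.
The remaining cell in column 1 is (2,1) = 350 − 270 = 80.
Column 3 must total 350; the given cells sum to 284, so (3,3) = 66.
Row 2: 80 + 64 + 88 + 46 + ? = 350, so (2,4) = 72.
Anti-diagonal must total 350; the given cells sum to 280, so (4,2) = 70.
Row 4: 86 + 70 + 54 + 62 + ? = 350, so (4,4) = 78.
Column 2 needs 350; the known cells sum to 302, so (5,2) = 48.
The remaining cell in main diagonal is (5,5) = 350 − 260 = 90.
The remaining cell in row 5 is (5,4) = 350 − 294 = 56.
Column 4: 94 + 72 + 78 + 56 + ? = 350, so (3,4) = 50.
Using column 5: 68 + 46 + 62 + 90 + ? → (3,5) = 350 − 266 = 84.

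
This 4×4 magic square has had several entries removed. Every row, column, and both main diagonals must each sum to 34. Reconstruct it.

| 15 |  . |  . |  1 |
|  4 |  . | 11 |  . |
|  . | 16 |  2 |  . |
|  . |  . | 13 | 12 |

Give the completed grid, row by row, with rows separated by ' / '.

15 10 8 1 / 4 5 11 14 / 9 16 2 7 / 6 3 13 12

Column 3 must total 34; the given cells sum to 26, so (1,3) = 8.
Using main diagonal: 15 + 2 + 12 + ? → (2,2) = 34 − 29 = 5.
The remaining cell in anti-diagonal is (4,1) = 34 − 28 = 6.
Row 1 must total 34; the given cells sum to 24, so (1,2) = 10.
From row 2, 34 − (4 + 5 + 11) gives (2,4) = 14.
The remaining cell in row 4 is (4,2) = 34 − 31 = 3.
From column 1, 34 − (15 + 4 + 6) gives (3,1) = 9.
Column 4: 1 + 14 + 12 + ? = 34, so (3,4) = 7.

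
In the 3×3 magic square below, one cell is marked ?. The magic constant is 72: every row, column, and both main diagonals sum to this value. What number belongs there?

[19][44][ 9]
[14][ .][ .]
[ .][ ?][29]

Column 1 needs 72; the known cells sum to 33, so (3,1) = 39.
From column 3, 72 − (9 + 29) gives (2,3) = 34.
Using main diagonal: 19 + 29 + ? → (2,2) = 72 − 48 = 24.
The remaining cell in row 3 is (3,2) = 72 − 68 = 4.

4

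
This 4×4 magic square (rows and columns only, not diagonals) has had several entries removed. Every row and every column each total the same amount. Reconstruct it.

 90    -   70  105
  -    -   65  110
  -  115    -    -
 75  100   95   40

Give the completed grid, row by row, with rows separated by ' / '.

90 45 70 105 / 85 50 65 110 / 60 115 80 55 / 75 100 95 40

Row 4 is already complete: 75 + 100 + 95 + 40 = 310, so that is the magic constant.
The remaining cell in row 1 is (1,2) = 310 − 265 = 45.
Column 2: 45 + 115 + 100 + ? = 310, so (2,2) = 50.
Column 3: 70 + 65 + 95 + ? = 310, so (3,3) = 80.
Column 4 must total 310; the given cells sum to 255, so (3,4) = 55.
Row 2: 50 + 65 + 110 + ? = 310, so (2,1) = 85.
From row 3, 310 − (115 + 80 + 55) gives (3,1) = 60.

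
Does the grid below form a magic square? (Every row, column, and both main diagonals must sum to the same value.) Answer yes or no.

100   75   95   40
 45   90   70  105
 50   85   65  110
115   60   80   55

Yes

Row 1: 100 + 75 + 95 + 40 = 310.
Row 2: 45 + 90 + 70 + 105 = 310.
Row 3: 50 + 85 + 65 + 110 = 310.
Row 4: 115 + 60 + 80 + 55 = 310.
Column 1: 100 + 45 + 50 + 115 = 310.
Column 2: 75 + 90 + 85 + 60 = 310.
Column 3: 95 + 70 + 65 + 80 = 310.
Column 4: 40 + 105 + 110 + 55 = 310.
Main diagonal: 100 + 90 + 65 + 55 = 310.
Anti-diagonal: 40 + 70 + 85 + 115 = 310.
All lines sum to 310.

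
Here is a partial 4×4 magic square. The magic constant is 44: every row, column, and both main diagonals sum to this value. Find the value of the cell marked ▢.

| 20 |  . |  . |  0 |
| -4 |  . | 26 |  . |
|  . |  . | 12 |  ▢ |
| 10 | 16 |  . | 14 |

6

Row 4 needs 44; the known cells sum to 40, so (4,3) = 4.
Column 1 must total 44; the given cells sum to 26, so (3,1) = 18.
Using column 3: 26 + 12 + 4 + ? → (1,3) = 44 − 42 = 2.
Main diagonal needs 44; the known cells sum to 46, so (2,2) = -2.
Anti-diagonal: 0 + 26 + 10 + ? = 44, so (3,2) = 8.
From row 1, 44 − (20 + 2 + 0) gives (1,2) = 22.
The remaining cell in row 2 is (2,4) = 44 − 20 = 24.
Row 3 must total 44; the given cells sum to 38, so (3,4) = 6.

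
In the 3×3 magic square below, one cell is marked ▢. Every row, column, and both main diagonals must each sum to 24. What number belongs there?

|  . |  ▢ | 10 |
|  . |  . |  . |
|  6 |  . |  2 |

0

From row 3, 24 − (6 + 2) gives (3,2) = 16.
Using column 3: 10 + 2 + ? → (2,3) = 24 − 12 = 12.
Using anti-diagonal: 10 + 6 + ? → (2,2) = 24 − 16 = 8.
From row 2, 24 − (8 + 12) gives (2,1) = 4.
Column 1 must total 24; the given cells sum to 10, so (1,1) = 14.
From column 2, 24 − (8 + 16) gives (1,2) = 0.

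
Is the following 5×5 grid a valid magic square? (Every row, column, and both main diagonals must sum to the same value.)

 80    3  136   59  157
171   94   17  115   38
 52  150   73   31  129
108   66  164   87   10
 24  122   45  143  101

Row 1: 80 + 3 + 136 + 59 + 157 = 435.
Row 2: 171 + 94 + 17 + 115 + 38 = 435.
Row 3: 52 + 150 + 73 + 31 + 129 = 435.
Row 4: 108 + 66 + 164 + 87 + 10 = 435.
Row 5: 24 + 122 + 45 + 143 + 101 = 435.
Column 1: 80 + 171 + 52 + 108 + 24 = 435.
Column 2: 3 + 94 + 150 + 66 + 122 = 435.
Column 3: 136 + 17 + 73 + 164 + 45 = 435.
Column 4: 59 + 115 + 31 + 87 + 143 = 435.
Column 5: 157 + 38 + 129 + 10 + 101 = 435.
Main diagonal: 80 + 94 + 73 + 87 + 101 = 435.
Anti-diagonal: 157 + 115 + 73 + 66 + 24 = 435.
All lines sum to 435.

Yes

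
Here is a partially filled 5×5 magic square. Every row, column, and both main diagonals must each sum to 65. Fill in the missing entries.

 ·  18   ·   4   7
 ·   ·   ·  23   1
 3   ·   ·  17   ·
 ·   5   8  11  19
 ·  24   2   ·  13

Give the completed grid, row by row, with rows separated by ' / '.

15 18 21 4 7 / 9 12 20 23 1 / 3 6 14 17 25 / 22 5 8 11 19 / 16 24 2 10 13

Row 4: 5 + 8 + 11 + 19 + ? = 65, so (4,1) = 22.
Using column 4: 4 + 23 + 17 + 11 + ? → (5,4) = 65 − 55 = 10.
From column 5, 65 − (7 + 1 + 19 + 13) gives (3,5) = 25.
Using row 5: 24 + 2 + 10 + 13 + ? → (5,1) = 65 − 49 = 16.
The remaining cell in anti-diagonal is (3,3) = 65 − 51 = 14.
Using row 3: 3 + 14 + 17 + 25 + ? → (3,2) = 65 − 59 = 6.
Column 2 must total 65; the given cells sum to 53, so (2,2) = 12.
The remaining cell in main diagonal is (1,1) = 65 − 50 = 15.
From row 1, 65 − (15 + 18 + 4 + 7) gives (1,3) = 21.
Using column 1: 15 + 3 + 22 + 16 + ? → (2,1) = 65 − 56 = 9.
Using column 3: 21 + 14 + 8 + 2 + ? → (2,3) = 65 − 45 = 20.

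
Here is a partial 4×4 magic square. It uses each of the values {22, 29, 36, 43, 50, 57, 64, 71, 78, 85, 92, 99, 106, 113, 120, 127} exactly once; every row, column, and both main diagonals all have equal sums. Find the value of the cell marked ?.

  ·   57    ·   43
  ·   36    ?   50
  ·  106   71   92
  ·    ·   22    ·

85

The 16 entries sum to 1192, so each line sums to 1192/4 = 298.
The remaining cell in row 3 is (3,1) = 298 − 269 = 29.
The remaining cell in column 2 is (4,2) = 298 − 199 = 99.
The remaining cell in column 4 is (4,4) = 298 − 185 = 113.
Using main diagonal: 36 + 71 + 113 + ? → (1,1) = 298 − 220 = 78.
From row 1, 298 − (78 + 57 + 43) gives (1,3) = 120.
Row 4 needs 298; the known cells sum to 234, so (4,1) = 64.
From column 1, 298 − (78 + 29 + 64) gives (2,1) = 127.
The remaining cell in column 3 is (2,3) = 298 − 213 = 85.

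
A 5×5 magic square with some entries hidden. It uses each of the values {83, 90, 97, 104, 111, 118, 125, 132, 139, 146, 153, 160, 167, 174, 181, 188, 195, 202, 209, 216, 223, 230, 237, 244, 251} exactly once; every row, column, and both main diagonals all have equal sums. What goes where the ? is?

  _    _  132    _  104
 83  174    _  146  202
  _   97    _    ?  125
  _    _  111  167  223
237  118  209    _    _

The 25 entries sum to 4175, so each line sums to 4175/5 = 835.
Row 2 needs 835; the known cells sum to 605, so (2,3) = 230.
Column 3 must total 835; the given cells sum to 682, so (3,3) = 153.
From column 5, 835 − (104 + 202 + 125 + 223) gives (5,5) = 181.
Main diagonal: 174 + 153 + 167 + 181 + ? = 835, so (1,1) = 160.
Using anti-diagonal: 104 + 146 + 153 + 237 + ? → (4,2) = 835 − 640 = 195.
Row 4 must total 835; the given cells sum to 696, so (4,1) = 139.
Row 5: 237 + 118 + 209 + 181 + ? = 835, so (5,4) = 90.
Using column 1: 160 + 83 + 139 + 237 + ? → (3,1) = 835 − 619 = 216.
Column 2: 174 + 97 + 195 + 118 + ? = 835, so (1,2) = 251.
The remaining cell in row 1 is (1,4) = 835 − 647 = 188.
Row 3: 216 + 97 + 153 + 125 + ? = 835, so (3,4) = 244.

244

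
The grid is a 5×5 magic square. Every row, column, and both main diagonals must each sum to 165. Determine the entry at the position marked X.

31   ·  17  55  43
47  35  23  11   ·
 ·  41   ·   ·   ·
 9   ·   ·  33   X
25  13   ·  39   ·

21

Row 1: 31 + 17 + 55 + 43 + ? = 165, so (1,2) = 19.
Row 2: 47 + 35 + 23 + 11 + ? = 165, so (2,5) = 49.
Using column 1: 31 + 47 + 9 + 25 + ? → (3,1) = 165 − 112 = 53.
Column 2 needs 165; the known cells sum to 108, so (4,2) = 57.
Column 4 must total 165; the given cells sum to 138, so (3,4) = 27.
Anti-diagonal: 43 + 11 + 57 + 25 + ? = 165, so (3,3) = 29.
Using row 3: 53 + 41 + 29 + 27 + ? → (3,5) = 165 − 150 = 15.
From main diagonal, 165 − (31 + 35 + 29 + 33) gives (5,5) = 37.
The remaining cell in row 5 is (5,3) = 165 − 114 = 51.
From column 3, 165 − (17 + 23 + 29 + 51) gives (4,3) = 45.
Column 5 must total 165; the given cells sum to 144, so (4,5) = 21.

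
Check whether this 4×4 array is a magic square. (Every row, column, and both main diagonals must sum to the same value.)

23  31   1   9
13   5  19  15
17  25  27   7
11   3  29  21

Row 1: 23 + 31 + 1 + 9 = 64.
Row 2: 13 + 5 + 19 + 15 = 52.
Row 3: 17 + 25 + 27 + 7 = 76.
Row 4: 11 + 3 + 29 + 21 = 64.
Column 1: 23 + 13 + 17 + 11 = 64.
Column 2: 31 + 5 + 25 + 3 = 64.
Column 3: 1 + 19 + 27 + 29 = 76.
Column 4: 9 + 15 + 7 + 21 = 52.
Main diagonal: 23 + 5 + 27 + 21 = 76.
Anti-diagonal: 9 + 19 + 25 + 11 = 64.

No — column 1 sums to 64 but main diagonal sums to 76.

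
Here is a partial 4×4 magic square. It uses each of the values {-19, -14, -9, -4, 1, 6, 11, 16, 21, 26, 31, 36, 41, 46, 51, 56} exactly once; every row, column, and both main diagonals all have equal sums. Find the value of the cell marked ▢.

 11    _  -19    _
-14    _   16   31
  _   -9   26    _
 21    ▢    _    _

6

The 16 entries sum to 296, so each line sums to 296/4 = 74.
Using row 2: -14 + 16 + 31 + ? → (2,2) = 74 − 33 = 41.
Column 1: 11 + (-14) + 21 + ? = 74, so (3,1) = 56.
Column 3: -19 + 16 + 26 + ? = 74, so (4,3) = 51.
Main diagonal needs 74; the known cells sum to 78, so (4,4) = -4.
From anti-diagonal, 74 − (16 + (-9) + 21) gives (1,4) = 46.
Row 1: 11 + (-19) + 46 + ? = 74, so (1,2) = 36.
The remaining cell in row 3 is (3,4) = 74 − 73 = 1.
From row 4, 74 − (21 + 51 + (-4)) gives (4,2) = 6.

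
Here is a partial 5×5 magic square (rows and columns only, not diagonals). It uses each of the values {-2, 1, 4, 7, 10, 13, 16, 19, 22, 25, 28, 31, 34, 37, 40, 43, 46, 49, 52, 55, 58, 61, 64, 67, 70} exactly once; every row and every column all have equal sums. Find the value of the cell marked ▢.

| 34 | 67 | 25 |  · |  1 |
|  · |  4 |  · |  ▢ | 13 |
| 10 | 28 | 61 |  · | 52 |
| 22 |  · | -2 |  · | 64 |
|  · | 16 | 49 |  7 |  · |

70

The 25 entries sum to 850, so each line sums to 850/5 = 170.
Row 1: 34 + 67 + 25 + 1 + ? = 170, so (1,4) = 43.
From row 3, 170 − (10 + 28 + 61 + 52) gives (3,4) = 19.
Column 2 must total 170; the given cells sum to 115, so (4,2) = 55.
From column 3, 170 − (25 + 61 + (-2) + 49) gives (2,3) = 37.
Column 5: 1 + 13 + 52 + 64 + ? = 170, so (5,5) = 40.
From row 4, 170 − (22 + 55 + (-2) + 64) gives (4,4) = 31.
The remaining cell in row 5 is (5,1) = 170 − 112 = 58.
Column 1 needs 170; the known cells sum to 124, so (2,1) = 46.
From column 4, 170 − (43 + 19 + 31 + 7) gives (2,4) = 70.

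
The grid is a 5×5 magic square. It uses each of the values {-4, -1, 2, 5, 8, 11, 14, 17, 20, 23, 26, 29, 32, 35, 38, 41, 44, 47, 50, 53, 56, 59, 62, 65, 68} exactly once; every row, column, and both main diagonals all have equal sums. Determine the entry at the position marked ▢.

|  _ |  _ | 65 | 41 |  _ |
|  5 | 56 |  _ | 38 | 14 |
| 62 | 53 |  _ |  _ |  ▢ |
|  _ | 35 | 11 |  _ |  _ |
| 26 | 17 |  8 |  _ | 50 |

The 25 entries sum to 800, so each line sums to 800/5 = 160.
From row 2, 160 − (5 + 56 + 38 + 14) gives (2,3) = 47.
The remaining cell in row 5 is (5,4) = 160 − 101 = 59.
Column 2 needs 160; the known cells sum to 161, so (1,2) = -1.
Column 3: 65 + 47 + 11 + 8 + ? = 160, so (3,3) = 29.
Anti-diagonal must total 160; the given cells sum to 128, so (1,5) = 32.
Row 1 needs 160; the known cells sum to 137, so (1,1) = 23.
The remaining cell in column 1 is (4,1) = 160 − 116 = 44.
Main diagonal needs 160; the known cells sum to 158, so (4,4) = 2.
Row 4: 44 + 35 + 11 + 2 + ? = 160, so (4,5) = 68.
Using column 4: 41 + 38 + 2 + 59 + ? → (3,4) = 160 − 140 = 20.
Column 5 must total 160; the given cells sum to 164, so (3,5) = -4.

-4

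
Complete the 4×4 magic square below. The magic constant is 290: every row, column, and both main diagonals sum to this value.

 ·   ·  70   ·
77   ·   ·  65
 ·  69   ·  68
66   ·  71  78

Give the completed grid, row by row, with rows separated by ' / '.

Row 4: 66 + 71 + 78 + ? = 290, so (4,2) = 75.
Column 4 must total 290; the given cells sum to 211, so (1,4) = 79.
The remaining cell in anti-diagonal is (2,3) = 290 − 214 = 76.
Row 2 must total 290; the given cells sum to 218, so (2,2) = 72.
Using column 2: 72 + 69 + 75 + ? → (1,2) = 290 − 216 = 74.
Using column 3: 70 + 76 + 71 + ? → (3,3) = 290 − 217 = 73.
Main diagonal must total 290; the given cells sum to 223, so (1,1) = 67.
Row 3: 69 + 73 + 68 + ? = 290, so (3,1) = 80.

67 74 70 79 / 77 72 76 65 / 80 69 73 68 / 66 75 71 78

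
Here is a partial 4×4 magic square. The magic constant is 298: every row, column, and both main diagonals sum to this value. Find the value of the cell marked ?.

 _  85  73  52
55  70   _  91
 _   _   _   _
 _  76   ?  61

The remaining cell in row 1 is (1,1) = 298 − 210 = 88.
Using row 2: 55 + 70 + 91 + ? → (2,3) = 298 − 216 = 82.
Column 2 needs 298; the known cells sum to 231, so (3,2) = 67.
Column 4 needs 298; the known cells sum to 204, so (3,4) = 94.
Main diagonal: 88 + 70 + 61 + ? = 298, so (3,3) = 79.
The remaining cell in anti-diagonal is (4,1) = 298 − 201 = 97.
Using row 3: 67 + 79 + 94 + ? → (3,1) = 298 − 240 = 58.
Using row 4: 97 + 76 + 61 + ? → (4,3) = 298 − 234 = 64.

64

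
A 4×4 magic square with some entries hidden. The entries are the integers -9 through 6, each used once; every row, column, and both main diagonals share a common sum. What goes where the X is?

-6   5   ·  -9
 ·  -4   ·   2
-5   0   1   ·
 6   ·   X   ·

The entries are -9 through 6, which sum to -24, so each line sums to -24/4 = -6.
The remaining cell in row 1 is (1,3) = -6 − (-10) = 4.
Row 3: -5 + 0 + 1 + ? = -6, so (3,4) = -2.
Using column 1: -6 + (-5) + 6 + ? → (2,1) = -6 − (-5) = -1.
Using column 2: 5 + (-4) + 0 + ? → (4,2) = -6 − 1 = -7.
From column 4, -6 − (-9 + 2 + (-2)) gives (4,4) = 3.
The remaining cell in anti-diagonal is (2,3) = -6 − (-3) = -3.
Using row 4: 6 + (-7) + 3 + ? → (4,3) = -6 − 2 = -8.

-8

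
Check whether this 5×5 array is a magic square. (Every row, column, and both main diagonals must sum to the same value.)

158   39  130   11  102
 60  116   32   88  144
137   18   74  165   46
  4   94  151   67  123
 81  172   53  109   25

Row 1: 158 + 39 + 130 + 11 + 102 = 440.
Row 2: 60 + 116 + 32 + 88 + 144 = 440.
Row 3: 137 + 18 + 74 + 165 + 46 = 440.
Row 4: 4 + 94 + 151 + 67 + 123 = 439.
Row 5: 81 + 172 + 53 + 109 + 25 = 440.
Column 1: 158 + 60 + 137 + 4 + 81 = 440.
Column 2: 39 + 116 + 18 + 94 + 172 = 439.
Column 3: 130 + 32 + 74 + 151 + 53 = 440.
Column 4: 11 + 88 + 165 + 67 + 109 = 440.
Column 5: 102 + 144 + 46 + 123 + 25 = 440.
Main diagonal: 158 + 116 + 74 + 67 + 25 = 440.
Anti-diagonal: 102 + 88 + 74 + 94 + 81 = 439.

No — anti-diagonal sums to 439 but main diagonal sums to 440.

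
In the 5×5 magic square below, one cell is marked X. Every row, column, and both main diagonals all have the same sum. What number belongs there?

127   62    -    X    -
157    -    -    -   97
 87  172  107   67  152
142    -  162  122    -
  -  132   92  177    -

82

Row 3 is complete and sums to 585; that is the magic constant.
From column 1, 585 − (127 + 157 + 87 + 142) gives (5,1) = 72.
From row 5, 585 − (72 + 132 + 92 + 177) gives (5,5) = 112.
The remaining cell in main diagonal is (2,2) = 585 − 468 = 117.
Column 2: 62 + 117 + 172 + 132 + ? = 585, so (4,2) = 102.
Row 4 needs 585; the known cells sum to 528, so (4,5) = 57.
Using column 5: 97 + 152 + 57 + 112 + ? → (1,5) = 585 − 418 = 167.
From anti-diagonal, 585 − (167 + 107 + 102 + 72) gives (2,4) = 137.
Row 2 needs 585; the known cells sum to 508, so (2,3) = 77.
Using column 3: 77 + 107 + 162 + 92 + ? → (1,3) = 585 − 438 = 147.
Column 4 must total 585; the given cells sum to 503, so (1,4) = 82.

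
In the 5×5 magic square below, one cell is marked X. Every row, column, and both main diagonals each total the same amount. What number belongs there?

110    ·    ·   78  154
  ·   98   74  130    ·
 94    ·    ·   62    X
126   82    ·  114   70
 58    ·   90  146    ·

118

Column 4 is complete and sums to 530; that is the magic constant.
Row 4 needs 530; the known cells sum to 392, so (4,3) = 138.
From column 1, 530 − (110 + 94 + 126 + 58) gives (2,1) = 142.
The remaining cell in anti-diagonal is (3,3) = 530 − 424 = 106.
The remaining cell in row 2 is (2,5) = 530 − 444 = 86.
The remaining cell in column 3 is (1,3) = 530 − 408 = 122.
Main diagonal needs 530; the known cells sum to 428, so (5,5) = 102.
From row 1, 530 − (110 + 122 + 78 + 154) gives (1,2) = 66.
Row 5 needs 530; the known cells sum to 396, so (5,2) = 134.
Using column 2: 66 + 98 + 82 + 134 + ? → (3,2) = 530 − 380 = 150.
Column 5 needs 530; the known cells sum to 412, so (3,5) = 118.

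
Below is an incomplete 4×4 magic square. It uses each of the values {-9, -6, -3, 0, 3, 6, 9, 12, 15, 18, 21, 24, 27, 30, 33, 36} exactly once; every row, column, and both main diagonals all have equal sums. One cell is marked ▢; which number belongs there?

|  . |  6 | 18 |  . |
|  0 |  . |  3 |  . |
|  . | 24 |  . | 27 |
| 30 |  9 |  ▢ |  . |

21

The 16 entries sum to 216, so each line sums to 216/4 = 54.
Using column 2: 6 + 24 + 9 + ? → (2,2) = 54 − 39 = 15.
Anti-diagonal: 3 + 24 + 30 + ? = 54, so (1,4) = -3.
Row 1 needs 54; the known cells sum to 21, so (1,1) = 33.
Row 2 must total 54; the given cells sum to 18, so (2,4) = 36.
The remaining cell in column 1 is (3,1) = 54 − 63 = -9.
Using column 4: -3 + 36 + 27 + ? → (4,4) = 54 − 60 = -6.
The remaining cell in main diagonal is (3,3) = 54 − 42 = 12.
Using row 4: 30 + 9 + (-6) + ? → (4,3) = 54 − 33 = 21.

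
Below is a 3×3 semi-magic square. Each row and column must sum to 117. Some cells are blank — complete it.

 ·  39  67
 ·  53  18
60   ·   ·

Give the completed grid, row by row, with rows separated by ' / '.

11 39 67 / 46 53 18 / 60 25 32

From row 1, 117 − (39 + 67) gives (1,1) = 11.
Row 2: 53 + 18 + ? = 117, so (2,1) = 46.
Column 2 needs 117; the known cells sum to 92, so (3,2) = 25.
Using column 3: 67 + 18 + ? → (3,3) = 117 − 85 = 32.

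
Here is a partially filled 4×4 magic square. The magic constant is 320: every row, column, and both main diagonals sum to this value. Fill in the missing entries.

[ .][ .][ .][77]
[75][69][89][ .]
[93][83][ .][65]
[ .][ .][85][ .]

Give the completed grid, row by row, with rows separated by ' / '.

81 95 67 77 / 75 69 89 87 / 93 83 79 65 / 71 73 85 91

From row 2, 320 − (75 + 69 + 89) gives (2,4) = 87.
Row 3 must total 320; the given cells sum to 241, so (3,3) = 79.
Column 3 needs 320; the known cells sum to 253, so (1,3) = 67.
Using column 4: 77 + 87 + 65 + ? → (4,4) = 320 − 229 = 91.
Main diagonal must total 320; the given cells sum to 239, so (1,1) = 81.
Anti-diagonal must total 320; the given cells sum to 249, so (4,1) = 71.
The remaining cell in row 1 is (1,2) = 320 − 225 = 95.
From row 4, 320 − (71 + 85 + 91) gives (4,2) = 73.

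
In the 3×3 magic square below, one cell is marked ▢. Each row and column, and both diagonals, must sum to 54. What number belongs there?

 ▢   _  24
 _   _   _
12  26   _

20

Row 3 must total 54; the given cells sum to 38, so (3,3) = 16.
The remaining cell in column 3 is (2,3) = 54 − 40 = 14.
Anti-diagonal must total 54; the given cells sum to 36, so (2,2) = 18.
From row 2, 54 − (18 + 14) gives (2,1) = 22.
Column 1 needs 54; the known cells sum to 34, so (1,1) = 20.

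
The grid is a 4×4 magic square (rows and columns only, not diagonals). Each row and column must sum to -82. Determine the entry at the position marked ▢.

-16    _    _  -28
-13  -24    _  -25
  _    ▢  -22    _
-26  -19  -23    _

Row 2 must total -82; the given cells sum to -62, so (2,3) = -20.
Row 4 must total -82; the given cells sum to -68, so (4,4) = -14.
Column 1 needs -82; the known cells sum to -55, so (3,1) = -27.
From column 3, -82 − (-20 + (-22) + (-23)) gives (1,3) = -17.
Column 4 must total -82; the given cells sum to -67, so (3,4) = -15.
The remaining cell in row 1 is (1,2) = -82 − (-61) = -21.
Row 3 must total -82; the given cells sum to -64, so (3,2) = -18.

-18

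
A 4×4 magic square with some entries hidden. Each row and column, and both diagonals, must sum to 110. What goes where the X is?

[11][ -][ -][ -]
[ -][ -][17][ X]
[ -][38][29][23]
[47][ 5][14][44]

Row 3 must total 110; the given cells sum to 90, so (3,1) = 20.
Using column 1: 11 + 20 + 47 + ? → (2,1) = 110 − 78 = 32.
The remaining cell in column 3 is (1,3) = 110 − 60 = 50.
Main diagonal needs 110; the known cells sum to 84, so (2,2) = 26.
The remaining cell in anti-diagonal is (1,4) = 110 − 102 = 8.
From row 1, 110 − (11 + 50 + 8) gives (1,2) = 41.
Row 2: 32 + 26 + 17 + ? = 110, so (2,4) = 35.

35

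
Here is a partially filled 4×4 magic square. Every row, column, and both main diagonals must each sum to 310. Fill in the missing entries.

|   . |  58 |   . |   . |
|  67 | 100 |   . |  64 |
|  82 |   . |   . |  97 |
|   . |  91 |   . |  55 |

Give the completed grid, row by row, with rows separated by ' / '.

Row 2 needs 310; the known cells sum to 231, so (2,3) = 79.
Using column 2: 58 + 100 + 91 + ? → (3,2) = 310 − 249 = 61.
Column 4: 64 + 97 + 55 + ? = 310, so (1,4) = 94.
Using anti-diagonal: 94 + 79 + 61 + ? → (4,1) = 310 − 234 = 76.
From row 3, 310 − (82 + 61 + 97) gives (3,3) = 70.
Row 4 must total 310; the given cells sum to 222, so (4,3) = 88.
Column 1 must total 310; the given cells sum to 225, so (1,1) = 85.
Column 3 needs 310; the known cells sum to 237, so (1,3) = 73.

85 58 73 94 / 67 100 79 64 / 82 61 70 97 / 76 91 88 55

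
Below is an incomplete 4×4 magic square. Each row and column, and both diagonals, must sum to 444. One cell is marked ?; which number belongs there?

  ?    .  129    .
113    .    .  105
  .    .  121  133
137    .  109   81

101

Using row 4: 137 + 109 + 81 + ? → (4,2) = 444 − 327 = 117.
Column 3 must total 444; the given cells sum to 359, so (2,3) = 85.
Column 4 must total 444; the given cells sum to 319, so (1,4) = 125.
The remaining cell in anti-diagonal is (3,2) = 444 − 347 = 97.
From row 2, 444 − (113 + 85 + 105) gives (2,2) = 141.
The remaining cell in row 3 is (3,1) = 444 − 351 = 93.
Using column 1: 113 + 93 + 137 + ? → (1,1) = 444 − 343 = 101.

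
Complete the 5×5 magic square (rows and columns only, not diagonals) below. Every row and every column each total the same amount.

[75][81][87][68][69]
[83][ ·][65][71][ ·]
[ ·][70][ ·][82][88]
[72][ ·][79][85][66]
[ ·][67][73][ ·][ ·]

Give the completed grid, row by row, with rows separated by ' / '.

Row 1 is already complete: 75 + 81 + 87 + 68 + 69 = 380, so that is the magic constant.
Using row 4: 72 + 79 + 85 + 66 + ? → (4,2) = 380 − 302 = 78.
Column 2 needs 380; the known cells sum to 296, so (2,2) = 84.
Using column 3: 87 + 65 + 79 + 73 + ? → (3,3) = 380 − 304 = 76.
Using column 4: 68 + 71 + 82 + 85 + ? → (5,4) = 380 − 306 = 74.
Row 2 must total 380; the given cells sum to 303, so (2,5) = 77.
Row 3 must total 380; the given cells sum to 316, so (3,1) = 64.
Column 1 must total 380; the given cells sum to 294, so (5,1) = 86.
Column 5 needs 380; the known cells sum to 300, so (5,5) = 80.

75 81 87 68 69 / 83 84 65 71 77 / 64 70 76 82 88 / 72 78 79 85 66 / 86 67 73 74 80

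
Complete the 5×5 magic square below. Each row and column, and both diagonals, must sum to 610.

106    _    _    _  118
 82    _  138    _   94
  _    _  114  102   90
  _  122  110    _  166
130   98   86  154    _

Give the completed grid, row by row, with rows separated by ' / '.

From row 5, 610 − (130 + 98 + 86 + 154) gives (5,5) = 142.
Using column 3: 138 + 114 + 110 + 86 + ? → (1,3) = 610 − 448 = 162.
Anti-diagonal: 118 + 114 + 122 + 130 + ? = 610, so (2,4) = 126.
From row 2, 610 − (82 + 138 + 126 + 94) gives (2,2) = 170.
The remaining cell in main diagonal is (4,4) = 610 − 532 = 78.
The remaining cell in row 4 is (4,1) = 610 − 476 = 134.
Column 1 needs 610; the known cells sum to 452, so (3,1) = 158.
Column 4 needs 610; the known cells sum to 460, so (1,4) = 150.
Using row 1: 106 + 162 + 150 + 118 + ? → (1,2) = 610 − 536 = 74.
From row 3, 610 − (158 + 114 + 102 + 90) gives (3,2) = 146.

106 74 162 150 118 / 82 170 138 126 94 / 158 146 114 102 90 / 134 122 110 78 166 / 130 98 86 154 142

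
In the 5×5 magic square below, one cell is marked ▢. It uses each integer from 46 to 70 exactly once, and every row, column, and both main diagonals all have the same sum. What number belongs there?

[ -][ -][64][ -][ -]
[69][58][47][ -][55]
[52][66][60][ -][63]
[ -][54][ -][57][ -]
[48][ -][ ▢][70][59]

The entries are 46 through 70, which sum to 1450, so each line sums to 1450/5 = 290.
From row 2, 290 − (69 + 58 + 47 + 55) gives (2,4) = 61.
Row 3 must total 290; the given cells sum to 241, so (3,4) = 49.
Column 4: 61 + 49 + 57 + 70 + ? = 290, so (1,4) = 53.
Main diagonal: 58 + 60 + 57 + 59 + ? = 290, so (1,1) = 56.
Anti-diagonal: 61 + 60 + 54 + 48 + ? = 290, so (1,5) = 67.
From row 1, 290 − (56 + 64 + 53 + 67) gives (1,2) = 50.
Column 1 must total 290; the given cells sum to 225, so (4,1) = 65.
Using column 2: 50 + 58 + 66 + 54 + ? → (5,2) = 290 − 228 = 62.
The remaining cell in column 5 is (4,5) = 290 − 244 = 46.
From row 4, 290 − (65 + 54 + 57 + 46) gives (4,3) = 68.
Row 5: 48 + 62 + 70 + 59 + ? = 290, so (5,3) = 51.

51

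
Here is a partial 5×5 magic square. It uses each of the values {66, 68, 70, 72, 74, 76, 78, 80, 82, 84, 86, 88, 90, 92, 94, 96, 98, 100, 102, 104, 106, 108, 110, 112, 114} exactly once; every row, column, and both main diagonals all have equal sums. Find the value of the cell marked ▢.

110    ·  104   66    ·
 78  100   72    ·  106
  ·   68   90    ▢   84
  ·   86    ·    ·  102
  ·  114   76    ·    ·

The 25 entries sum to 2250, so each line sums to 2250/5 = 450.
From row 2, 450 − (78 + 100 + 72 + 106) gives (2,4) = 94.
From column 2, 450 − (100 + 68 + 86 + 114) gives (1,2) = 82.
Column 3: 104 + 72 + 90 + 76 + ? = 450, so (4,3) = 108.
Row 1 must total 450; the given cells sum to 362, so (1,5) = 88.
From column 5, 450 − (88 + 106 + 84 + 102) gives (5,5) = 70.
Main diagonal: 110 + 100 + 90 + 70 + ? = 450, so (4,4) = 80.
From anti-diagonal, 450 − (88 + 94 + 90 + 86) gives (5,1) = 92.
Row 4 must total 450; the given cells sum to 376, so (4,1) = 74.
Row 5 must total 450; the given cells sum to 352, so (5,4) = 98.
Column 1: 110 + 78 + 74 + 92 + ? = 450, so (3,1) = 96.
From column 4, 450 − (66 + 94 + 80 + 98) gives (3,4) = 112.

112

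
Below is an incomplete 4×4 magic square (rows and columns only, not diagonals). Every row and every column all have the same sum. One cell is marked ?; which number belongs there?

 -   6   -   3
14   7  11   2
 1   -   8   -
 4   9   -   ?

16

Row 2 is complete and sums to 34; that is the magic constant.
Column 1: 14 + 1 + 4 + ? = 34, so (1,1) = 15.
From column 2, 34 − (6 + 7 + 9) gives (3,2) = 12.
From row 1, 34 − (15 + 6 + 3) gives (1,3) = 10.
From row 3, 34 − (1 + 12 + 8) gives (3,4) = 13.
Column 3 needs 34; the known cells sum to 29, so (4,3) = 5.
Column 4: 3 + 2 + 13 + ? = 34, so (4,4) = 16.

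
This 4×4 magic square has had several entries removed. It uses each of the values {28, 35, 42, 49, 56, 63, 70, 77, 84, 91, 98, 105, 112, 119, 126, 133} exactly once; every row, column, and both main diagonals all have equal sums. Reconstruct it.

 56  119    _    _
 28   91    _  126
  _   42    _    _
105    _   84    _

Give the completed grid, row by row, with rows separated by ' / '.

The 16 entries sum to 1288, so each line sums to 1288/4 = 322.
Row 2: 28 + 91 + 126 + ? = 322, so (2,3) = 77.
The remaining cell in column 1 is (3,1) = 322 − 189 = 133.
From column 2, 322 − (119 + 91 + 42) gives (4,2) = 70.
Using anti-diagonal: 77 + 42 + 105 + ? → (1,4) = 322 − 224 = 98.
Row 1 must total 322; the given cells sum to 273, so (1,3) = 49.
Row 4: 105 + 70 + 84 + ? = 322, so (4,4) = 63.
Using column 3: 49 + 77 + 84 + ? → (3,3) = 322 − 210 = 112.
Using column 4: 98 + 126 + 63 + ? → (3,4) = 322 − 287 = 35.

56 119 49 98 / 28 91 77 126 / 133 42 112 35 / 105 70 84 63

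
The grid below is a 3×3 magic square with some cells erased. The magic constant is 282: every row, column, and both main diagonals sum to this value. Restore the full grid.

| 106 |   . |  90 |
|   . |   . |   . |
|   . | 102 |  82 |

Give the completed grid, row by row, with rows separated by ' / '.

Row 1 must total 282; the given cells sum to 196, so (1,2) = 86.
Row 3 needs 282; the known cells sum to 184, so (3,1) = 98.
Column 1 needs 282; the known cells sum to 204, so (2,1) = 78.
Using column 2: 86 + 102 + ? → (2,2) = 282 − 188 = 94.
Using column 3: 90 + 82 + ? → (2,3) = 282 − 172 = 110.

106 86 90 / 78 94 110 / 98 102 82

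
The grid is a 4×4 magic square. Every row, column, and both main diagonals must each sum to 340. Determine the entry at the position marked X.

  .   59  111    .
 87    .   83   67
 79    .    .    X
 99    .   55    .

Row 2 needs 340; the known cells sum to 237, so (2,2) = 103.
Column 1: 87 + 79 + 99 + ? = 340, so (1,1) = 75.
Column 3 must total 340; the given cells sum to 249, so (3,3) = 91.
Using main diagonal: 75 + 103 + 91 + ? → (4,4) = 340 − 269 = 71.
Row 1 needs 340; the known cells sum to 245, so (1,4) = 95.
From row 4, 340 − (99 + 55 + 71) gives (4,2) = 115.
Using column 2: 59 + 103 + 115 + ? → (3,2) = 340 − 277 = 63.
The remaining cell in column 4 is (3,4) = 340 − 233 = 107.

107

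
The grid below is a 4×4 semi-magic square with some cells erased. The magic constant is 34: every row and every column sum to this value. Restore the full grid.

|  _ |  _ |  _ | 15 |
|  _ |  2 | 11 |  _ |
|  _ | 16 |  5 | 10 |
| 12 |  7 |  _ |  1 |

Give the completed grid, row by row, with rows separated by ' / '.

The remaining cell in row 3 is (3,1) = 34 − 31 = 3.
From row 4, 34 − (12 + 7 + 1) gives (4,3) = 14.
Using column 2: 2 + 16 + 7 + ? → (1,2) = 34 − 25 = 9.
From column 3, 34 − (11 + 5 + 14) gives (1,3) = 4.
Using column 4: 15 + 10 + 1 + ? → (2,4) = 34 − 26 = 8.
From row 1, 34 − (9 + 4 + 15) gives (1,1) = 6.
From row 2, 34 − (2 + 11 + 8) gives (2,1) = 13.

6 9 4 15 / 13 2 11 8 / 3 16 5 10 / 12 7 14 1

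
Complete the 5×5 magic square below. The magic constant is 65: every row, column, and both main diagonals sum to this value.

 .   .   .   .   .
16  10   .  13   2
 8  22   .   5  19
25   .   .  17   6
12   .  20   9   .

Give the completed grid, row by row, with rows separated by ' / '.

4 18 7 21 15 / 16 10 24 13 2 / 8 22 11 5 19 / 25 14 3 17 6 / 12 1 20 9 23

Using row 2: 16 + 10 + 13 + 2 + ? → (2,3) = 65 − 41 = 24.
Using row 3: 8 + 22 + 5 + 19 + ? → (3,3) = 65 − 54 = 11.
Column 1: 16 + 8 + 25 + 12 + ? = 65, so (1,1) = 4.
Column 4 must total 65; the given cells sum to 44, so (1,4) = 21.
Main diagonal must total 65; the given cells sum to 42, so (5,5) = 23.
Using row 5: 12 + 20 + 9 + 23 + ? → (5,2) = 65 − 64 = 1.
Column 5: 2 + 19 + 6 + 23 + ? = 65, so (1,5) = 15.
Anti-diagonal: 15 + 13 + 11 + 12 + ? = 65, so (4,2) = 14.
Row 4 must total 65; the given cells sum to 62, so (4,3) = 3.
Using column 2: 10 + 22 + 14 + 1 + ? → (1,2) = 65 − 47 = 18.
Using column 3: 24 + 11 + 3 + 20 + ? → (1,3) = 65 − 58 = 7.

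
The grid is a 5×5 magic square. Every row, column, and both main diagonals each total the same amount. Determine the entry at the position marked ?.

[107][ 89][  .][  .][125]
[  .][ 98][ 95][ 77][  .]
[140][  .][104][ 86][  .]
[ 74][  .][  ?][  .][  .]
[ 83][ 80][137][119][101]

Row 5 is complete and sums to 520; that is the magic constant.
From column 1, 520 − (107 + 140 + 74 + 83) gives (2,1) = 116.
From main diagonal, 520 − (107 + 98 + 104 + 101) gives (4,4) = 110.
Anti-diagonal: 125 + 77 + 104 + 83 + ? = 520, so (4,2) = 131.
From row 2, 520 − (116 + 98 + 95 + 77) gives (2,5) = 134.
The remaining cell in column 2 is (3,2) = 520 − 398 = 122.
Column 4 needs 520; the known cells sum to 392, so (1,4) = 128.
From row 1, 520 − (107 + 89 + 128 + 125) gives (1,3) = 71.
Row 3 must total 520; the given cells sum to 452, so (3,5) = 68.
The remaining cell in column 3 is (4,3) = 520 − 407 = 113.

113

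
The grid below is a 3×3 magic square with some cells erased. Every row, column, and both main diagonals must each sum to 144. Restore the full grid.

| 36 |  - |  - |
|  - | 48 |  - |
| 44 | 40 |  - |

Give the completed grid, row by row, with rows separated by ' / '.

36 56 52 / 64 48 32 / 44 40 60

From row 3, 144 − (44 + 40) gives (3,3) = 60.
From column 1, 144 − (36 + 44) gives (2,1) = 64.
Column 2 must total 144; the given cells sum to 88, so (1,2) = 56.
From anti-diagonal, 144 − (48 + 44) gives (1,3) = 52.
Row 2 must total 144; the given cells sum to 112, so (2,3) = 32.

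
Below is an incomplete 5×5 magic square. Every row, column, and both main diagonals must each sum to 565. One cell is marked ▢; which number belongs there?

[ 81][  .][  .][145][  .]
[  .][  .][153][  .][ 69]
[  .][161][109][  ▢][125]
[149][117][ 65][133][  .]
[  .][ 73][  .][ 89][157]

77

From row 4, 565 − (149 + 117 + 65 + 133) gives (4,5) = 101.
The remaining cell in column 5 is (1,5) = 565 − 452 = 113.
Main diagonal needs 565; the known cells sum to 480, so (2,2) = 85.
Column 2 must total 565; the given cells sum to 436, so (1,2) = 129.
From row 1, 565 − (81 + 129 + 145 + 113) gives (1,3) = 97.
Column 3 needs 565; the known cells sum to 424, so (5,3) = 141.
Using row 5: 73 + 141 + 89 + 157 + ? → (5,1) = 565 − 460 = 105.
Using anti-diagonal: 113 + 109 + 117 + 105 + ? → (2,4) = 565 − 444 = 121.
Row 2: 85 + 153 + 121 + 69 + ? = 565, so (2,1) = 137.
Column 1 needs 565; the known cells sum to 472, so (3,1) = 93.
From column 4, 565 − (145 + 121 + 133 + 89) gives (3,4) = 77.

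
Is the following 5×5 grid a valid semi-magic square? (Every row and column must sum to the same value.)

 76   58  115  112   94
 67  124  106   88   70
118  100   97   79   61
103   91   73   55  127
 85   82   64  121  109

No — row 3 sums to 455 but row 4 sums to 449.

Row 1: 76 + 58 + 115 + 112 + 94 = 455.
Row 2: 67 + 124 + 106 + 88 + 70 = 455.
Row 3: 118 + 100 + 97 + 79 + 61 = 455.
Row 4: 103 + 91 + 73 + 55 + 127 = 449.
Row 5: 85 + 82 + 64 + 121 + 109 = 461.
Column 1: 76 + 67 + 118 + 103 + 85 = 449.
Column 2: 58 + 124 + 100 + 91 + 82 = 455.
Column 3: 115 + 106 + 97 + 73 + 64 = 455.
Column 4: 112 + 88 + 79 + 55 + 121 = 455.
Column 5: 94 + 70 + 61 + 127 + 109 = 461.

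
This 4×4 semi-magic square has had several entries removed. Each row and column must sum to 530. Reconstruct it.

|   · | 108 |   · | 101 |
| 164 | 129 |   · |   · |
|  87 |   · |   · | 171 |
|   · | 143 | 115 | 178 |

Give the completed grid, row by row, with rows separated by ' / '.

From row 4, 530 − (143 + 115 + 178) gives (4,1) = 94.
The remaining cell in column 1 is (1,1) = 530 − 345 = 185.
Column 2 needs 530; the known cells sum to 380, so (3,2) = 150.
Using column 4: 101 + 171 + 178 + ? → (2,4) = 530 − 450 = 80.
Row 1 must total 530; the given cells sum to 394, so (1,3) = 136.
Using row 2: 164 + 129 + 80 + ? → (2,3) = 530 − 373 = 157.
The remaining cell in row 3 is (3,3) = 530 − 408 = 122.

185 108 136 101 / 164 129 157 80 / 87 150 122 171 / 94 143 115 178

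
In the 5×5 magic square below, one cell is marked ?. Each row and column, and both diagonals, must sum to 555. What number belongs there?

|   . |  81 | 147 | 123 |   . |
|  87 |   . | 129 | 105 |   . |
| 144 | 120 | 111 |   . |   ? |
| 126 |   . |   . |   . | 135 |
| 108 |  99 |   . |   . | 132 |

The remaining cell in column 1 is (1,1) = 555 − 465 = 90.
Row 1 must total 555; the given cells sum to 441, so (1,5) = 114.
From anti-diagonal, 555 − (114 + 105 + 111 + 108) gives (4,2) = 117.
Using column 2: 81 + 120 + 117 + 99 + ? → (2,2) = 555 − 417 = 138.
Main diagonal: 90 + 138 + 111 + 132 + ? = 555, so (4,4) = 84.
Row 2 needs 555; the known cells sum to 459, so (2,5) = 96.
Using row 4: 126 + 117 + 84 + 135 + ? → (4,3) = 555 − 462 = 93.
The remaining cell in column 3 is (5,3) = 555 − 480 = 75.
Column 5: 114 + 96 + 135 + 132 + ? = 555, so (3,5) = 78.

78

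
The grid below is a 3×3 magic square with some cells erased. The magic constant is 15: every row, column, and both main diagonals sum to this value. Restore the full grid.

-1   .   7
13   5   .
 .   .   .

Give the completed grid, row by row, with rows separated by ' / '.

-1 9 7 / 13 5 -3 / 3 1 11

Using row 1: -1 + 7 + ? → (1,2) = 15 − 6 = 9.
From row 2, 15 − (13 + 5) gives (2,3) = -3.
The remaining cell in column 1 is (3,1) = 15 − 12 = 3.
Column 2: 9 + 5 + ? = 15, so (3,2) = 1.
Column 3: 7 + (-3) + ? = 15, so (3,3) = 11.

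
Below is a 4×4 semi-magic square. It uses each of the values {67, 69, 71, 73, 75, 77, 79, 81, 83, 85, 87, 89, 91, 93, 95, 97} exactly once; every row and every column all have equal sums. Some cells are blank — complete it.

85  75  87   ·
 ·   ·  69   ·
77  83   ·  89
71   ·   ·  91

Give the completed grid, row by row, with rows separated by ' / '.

The 16 entries sum to 1312, so each line sums to 1312/4 = 328.
Using row 1: 85 + 75 + 87 + ? → (1,4) = 328 − 247 = 81.
The remaining cell in row 3 is (3,3) = 328 − 249 = 79.
Column 1 needs 328; the known cells sum to 233, so (2,1) = 95.
Column 3 must total 328; the given cells sum to 235, so (4,3) = 93.
Column 4 needs 328; the known cells sum to 261, so (2,4) = 67.
Row 2: 95 + 69 + 67 + ? = 328, so (2,2) = 97.
Row 4 needs 328; the known cells sum to 255, so (4,2) = 73.

85 75 87 81 / 95 97 69 67 / 77 83 79 89 / 71 73 93 91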